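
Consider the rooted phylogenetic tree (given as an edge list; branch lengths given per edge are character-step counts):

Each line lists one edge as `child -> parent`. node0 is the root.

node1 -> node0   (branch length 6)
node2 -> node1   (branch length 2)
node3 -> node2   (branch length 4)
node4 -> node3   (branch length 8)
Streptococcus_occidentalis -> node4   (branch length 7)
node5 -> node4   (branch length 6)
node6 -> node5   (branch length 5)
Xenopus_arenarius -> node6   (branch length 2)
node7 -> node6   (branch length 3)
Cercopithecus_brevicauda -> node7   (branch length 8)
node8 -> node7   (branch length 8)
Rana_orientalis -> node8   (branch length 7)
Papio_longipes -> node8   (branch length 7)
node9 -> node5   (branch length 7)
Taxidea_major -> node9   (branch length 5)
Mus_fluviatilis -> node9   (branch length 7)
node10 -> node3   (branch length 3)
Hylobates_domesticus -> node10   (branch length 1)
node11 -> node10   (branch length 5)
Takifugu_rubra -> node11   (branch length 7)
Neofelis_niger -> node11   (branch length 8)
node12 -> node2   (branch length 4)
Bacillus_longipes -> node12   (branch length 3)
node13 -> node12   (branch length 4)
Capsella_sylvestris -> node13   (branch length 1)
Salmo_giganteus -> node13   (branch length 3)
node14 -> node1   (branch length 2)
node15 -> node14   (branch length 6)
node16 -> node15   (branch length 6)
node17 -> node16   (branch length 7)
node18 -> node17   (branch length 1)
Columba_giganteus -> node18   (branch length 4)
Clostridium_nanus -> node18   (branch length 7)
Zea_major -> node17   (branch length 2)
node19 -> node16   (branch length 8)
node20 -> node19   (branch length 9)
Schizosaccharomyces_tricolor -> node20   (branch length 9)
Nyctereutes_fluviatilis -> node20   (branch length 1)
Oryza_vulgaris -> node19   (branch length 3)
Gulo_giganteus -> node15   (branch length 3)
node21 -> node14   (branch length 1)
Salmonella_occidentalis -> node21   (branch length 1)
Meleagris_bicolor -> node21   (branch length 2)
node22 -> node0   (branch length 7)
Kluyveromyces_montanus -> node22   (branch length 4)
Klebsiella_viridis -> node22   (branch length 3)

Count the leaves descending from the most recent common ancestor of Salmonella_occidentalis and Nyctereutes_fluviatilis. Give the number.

9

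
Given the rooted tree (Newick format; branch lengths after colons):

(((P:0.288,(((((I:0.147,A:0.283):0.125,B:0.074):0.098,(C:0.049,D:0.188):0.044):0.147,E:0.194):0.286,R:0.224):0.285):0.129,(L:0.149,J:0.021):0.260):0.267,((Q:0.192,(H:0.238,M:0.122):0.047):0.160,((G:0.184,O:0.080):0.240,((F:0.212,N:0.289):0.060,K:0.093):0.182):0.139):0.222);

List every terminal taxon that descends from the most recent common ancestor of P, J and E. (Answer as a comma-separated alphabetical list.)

A, B, C, D, E, I, J, L, P, R

Tracing P: it sits inside (P,(((((I,A),B),(C,D)),E),R)).
Tracing J: it sits inside (L,J).
Tracing E: it sits inside ((((I,A),B),(C,D)),E).
The smallest clade enclosing all 3 is ((P,(((((I,A),B),(C,D)),E),R)),(L,J)); the answer is its 10 terminal taxa in alphabetical order.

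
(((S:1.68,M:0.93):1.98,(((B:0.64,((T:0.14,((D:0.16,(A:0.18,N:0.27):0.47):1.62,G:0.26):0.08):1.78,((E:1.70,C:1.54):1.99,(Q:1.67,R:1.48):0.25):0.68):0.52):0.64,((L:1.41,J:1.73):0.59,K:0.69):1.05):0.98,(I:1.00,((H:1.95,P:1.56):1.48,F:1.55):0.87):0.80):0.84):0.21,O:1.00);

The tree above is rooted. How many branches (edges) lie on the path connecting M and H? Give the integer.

7

The MRCA of M and H is the node subtending ((S,M),(((B,((T,((D,(A,N)),G)),((E,C),(Q,R)))),((L,J),K)),(I,((H,P),F)))).
From M up to that node: 2 branches. From H up to the same node: 5 branches. Total: 2 + 5 = 7.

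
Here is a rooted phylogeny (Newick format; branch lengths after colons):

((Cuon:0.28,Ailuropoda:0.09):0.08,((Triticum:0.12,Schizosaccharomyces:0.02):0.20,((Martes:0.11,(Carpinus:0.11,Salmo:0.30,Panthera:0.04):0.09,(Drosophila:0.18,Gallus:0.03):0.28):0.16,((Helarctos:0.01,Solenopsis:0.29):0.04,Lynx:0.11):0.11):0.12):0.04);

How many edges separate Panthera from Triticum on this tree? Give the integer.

The MRCA of Panthera and Triticum is the node subtending ((Triticum,Schizosaccharomyces),((Martes,(Carpinus,Salmo,Panthera),(Drosophila,Gallus)),((Helarctos,Solenopsis),Lynx))).
From Panthera up to that node: 4 branches. From Triticum up to the same node: 2 branches. Total: 4 + 2 = 6.

6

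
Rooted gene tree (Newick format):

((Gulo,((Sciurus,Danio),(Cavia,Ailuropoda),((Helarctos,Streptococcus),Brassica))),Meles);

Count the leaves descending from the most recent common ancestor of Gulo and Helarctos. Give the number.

The MRCA of Gulo and Helarctos is the node subtending (Gulo,((Sciurus,Danio),(Cavia,Ailuropoda),((Helarctos,Streptococcus),Brassica))).
That clade contains 8 terminal taxa: Ailuropoda, Brassica, Cavia, Danio, Gulo, Helarctos, Sciurus, Streptococcus.

8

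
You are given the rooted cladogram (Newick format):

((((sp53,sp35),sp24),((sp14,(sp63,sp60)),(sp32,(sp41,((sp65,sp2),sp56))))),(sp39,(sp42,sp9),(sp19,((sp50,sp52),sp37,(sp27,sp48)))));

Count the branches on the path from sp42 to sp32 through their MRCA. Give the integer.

7

The MRCA of sp42 and sp32 is the root of the tree.
From sp42 up to that node: 3 branches. From sp32 up to the same node: 4 branches. Total: 3 + 4 = 7.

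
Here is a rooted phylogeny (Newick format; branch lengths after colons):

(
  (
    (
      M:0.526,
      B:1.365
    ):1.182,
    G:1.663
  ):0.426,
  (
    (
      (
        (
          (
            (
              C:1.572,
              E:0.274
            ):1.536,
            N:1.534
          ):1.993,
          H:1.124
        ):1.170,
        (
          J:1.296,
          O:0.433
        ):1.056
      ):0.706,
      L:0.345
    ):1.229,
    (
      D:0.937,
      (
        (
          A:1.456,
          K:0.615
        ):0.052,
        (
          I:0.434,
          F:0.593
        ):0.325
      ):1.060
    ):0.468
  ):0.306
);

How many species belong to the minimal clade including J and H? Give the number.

The MRCA of J and H is the node subtending ((((C,E),N),H),(J,O)).
That clade contains 6 terminal taxa: C, E, H, J, N, O.

6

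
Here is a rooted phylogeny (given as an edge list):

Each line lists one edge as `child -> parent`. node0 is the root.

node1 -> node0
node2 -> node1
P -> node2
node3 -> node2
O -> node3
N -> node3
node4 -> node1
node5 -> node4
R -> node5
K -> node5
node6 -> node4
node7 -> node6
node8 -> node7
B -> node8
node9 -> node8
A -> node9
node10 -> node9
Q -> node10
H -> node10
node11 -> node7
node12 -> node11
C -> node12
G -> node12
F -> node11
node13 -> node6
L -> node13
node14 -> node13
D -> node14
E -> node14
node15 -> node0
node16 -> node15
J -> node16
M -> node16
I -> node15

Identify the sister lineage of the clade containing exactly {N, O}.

The clade containing exactly {N, O} attaches to the tree at the node subtending (P,(O,N)).
The other lineage descending from that same node — the sister group — is the single tip P.

P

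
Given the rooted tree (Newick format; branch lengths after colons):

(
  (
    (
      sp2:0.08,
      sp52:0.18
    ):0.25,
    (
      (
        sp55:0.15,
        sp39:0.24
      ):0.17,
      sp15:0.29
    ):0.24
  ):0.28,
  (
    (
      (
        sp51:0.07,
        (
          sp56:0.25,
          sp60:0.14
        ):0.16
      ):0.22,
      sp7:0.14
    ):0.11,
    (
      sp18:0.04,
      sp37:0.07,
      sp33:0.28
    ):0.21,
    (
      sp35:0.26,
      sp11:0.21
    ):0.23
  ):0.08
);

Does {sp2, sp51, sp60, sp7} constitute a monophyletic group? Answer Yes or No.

No

The MRCA of the listed taxa is the root, so the smallest clade containing them is the whole tree.
That clade also contains sp11, sp15, sp18, sp33, sp35, sp37, sp39, sp52, sp55, sp56, which are not in the proposed group, so the group is not monophyletic.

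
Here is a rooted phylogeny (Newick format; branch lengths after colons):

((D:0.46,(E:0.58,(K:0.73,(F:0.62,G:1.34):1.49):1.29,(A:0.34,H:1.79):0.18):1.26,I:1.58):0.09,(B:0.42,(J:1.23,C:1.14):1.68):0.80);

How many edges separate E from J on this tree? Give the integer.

6

The MRCA of E and J is the root of the tree.
From E up to that node: 3 branches. From J up to the same node: 3 branches. Total: 3 + 3 = 6.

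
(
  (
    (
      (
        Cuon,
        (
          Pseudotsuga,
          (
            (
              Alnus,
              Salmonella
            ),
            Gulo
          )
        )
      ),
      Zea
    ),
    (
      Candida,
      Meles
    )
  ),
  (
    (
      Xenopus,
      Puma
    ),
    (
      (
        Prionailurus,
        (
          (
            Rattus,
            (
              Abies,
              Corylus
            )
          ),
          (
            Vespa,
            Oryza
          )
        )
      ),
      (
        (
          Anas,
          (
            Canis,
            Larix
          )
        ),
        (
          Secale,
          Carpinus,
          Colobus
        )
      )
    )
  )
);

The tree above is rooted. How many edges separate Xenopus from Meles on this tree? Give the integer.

6

The MRCA of Xenopus and Meles is the root of the tree.
From Xenopus up to that node: 3 branches. From Meles up to the same node: 3 branches. Total: 3 + 3 = 6.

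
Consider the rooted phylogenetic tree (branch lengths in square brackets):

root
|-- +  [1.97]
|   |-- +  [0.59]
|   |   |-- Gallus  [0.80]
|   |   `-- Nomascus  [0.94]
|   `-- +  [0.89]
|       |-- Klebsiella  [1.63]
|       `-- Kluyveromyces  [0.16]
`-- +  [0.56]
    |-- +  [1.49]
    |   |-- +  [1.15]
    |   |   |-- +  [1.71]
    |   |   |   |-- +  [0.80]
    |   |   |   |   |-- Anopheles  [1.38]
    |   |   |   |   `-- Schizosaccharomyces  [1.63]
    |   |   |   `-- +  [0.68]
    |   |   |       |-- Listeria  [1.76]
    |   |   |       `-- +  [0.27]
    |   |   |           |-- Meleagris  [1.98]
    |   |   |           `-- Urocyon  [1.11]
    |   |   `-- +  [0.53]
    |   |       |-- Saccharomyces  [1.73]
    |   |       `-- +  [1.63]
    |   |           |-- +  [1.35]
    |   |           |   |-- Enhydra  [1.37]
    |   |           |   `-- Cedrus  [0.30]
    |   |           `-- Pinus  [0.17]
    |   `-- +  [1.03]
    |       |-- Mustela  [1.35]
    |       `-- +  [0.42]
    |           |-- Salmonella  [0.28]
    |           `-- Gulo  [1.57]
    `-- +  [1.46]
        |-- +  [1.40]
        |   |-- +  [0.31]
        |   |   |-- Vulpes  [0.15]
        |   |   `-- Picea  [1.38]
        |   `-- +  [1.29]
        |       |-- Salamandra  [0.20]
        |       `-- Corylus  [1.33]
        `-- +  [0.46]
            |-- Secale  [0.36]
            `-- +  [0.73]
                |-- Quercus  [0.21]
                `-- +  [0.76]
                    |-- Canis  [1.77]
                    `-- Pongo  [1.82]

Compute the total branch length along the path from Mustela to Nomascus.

7.93

The path runs Mustela → … → MRCA → … → Nomascus; the MRCA is the root of the tree.
Branch lengths along that path: 1.35 + 1.03 + 1.49 + 0.56 + 1.97 + 0.59 + 0.94 = 7.93.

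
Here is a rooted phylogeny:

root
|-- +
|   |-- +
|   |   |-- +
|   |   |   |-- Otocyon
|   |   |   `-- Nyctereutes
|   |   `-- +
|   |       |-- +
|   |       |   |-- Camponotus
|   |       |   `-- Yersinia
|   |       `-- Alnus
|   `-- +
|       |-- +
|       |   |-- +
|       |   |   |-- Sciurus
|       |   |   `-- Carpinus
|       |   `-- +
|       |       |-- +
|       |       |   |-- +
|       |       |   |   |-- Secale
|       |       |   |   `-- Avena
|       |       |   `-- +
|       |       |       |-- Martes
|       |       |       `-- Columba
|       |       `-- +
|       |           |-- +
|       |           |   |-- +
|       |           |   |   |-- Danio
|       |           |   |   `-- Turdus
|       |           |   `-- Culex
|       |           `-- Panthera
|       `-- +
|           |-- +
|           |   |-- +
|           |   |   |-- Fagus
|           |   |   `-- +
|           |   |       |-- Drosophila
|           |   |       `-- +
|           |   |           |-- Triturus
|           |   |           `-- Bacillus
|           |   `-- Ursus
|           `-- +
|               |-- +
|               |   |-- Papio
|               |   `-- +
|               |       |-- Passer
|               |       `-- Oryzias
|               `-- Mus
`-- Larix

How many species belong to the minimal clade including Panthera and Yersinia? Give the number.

24

The MRCA of Panthera and Yersinia is the node subtending (((Otocyon,Nyctereutes),((Camponotus,Yersinia),Alnus)),(((Sciurus,Carpinus),(((Secale,Avena),(Martes,Columba)),(((Danio,Turdus),Culex),Panthera))),(((Fagus,(Drosophila,(Triturus,Bacillus))),Ursus),((Papio,(Passer,Oryzias)),Mus)))).
That clade contains 24 terminal taxa: Alnus, Avena, Bacillus, Camponotus, Carpinus, Columba, Culex, Danio, Drosophila, Fagus, Martes, Mus, Nyctereutes, Oryzias, Otocyon, Panthera, Papio, Passer, Sciurus, Secale, Triturus, Turdus, Ursus, Yersinia.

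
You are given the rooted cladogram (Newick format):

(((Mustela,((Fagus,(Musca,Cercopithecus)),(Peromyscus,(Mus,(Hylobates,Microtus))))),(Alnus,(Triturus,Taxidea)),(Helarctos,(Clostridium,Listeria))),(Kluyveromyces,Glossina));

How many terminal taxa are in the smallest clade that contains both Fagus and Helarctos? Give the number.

14

The MRCA of Fagus and Helarctos is the node subtending ((Mustela,((Fagus,(Musca,Cercopithecus)),(Peromyscus,(Mus,(Hylobates,Microtus))))),(Alnus,(Triturus,Taxidea)),(Helarctos,(Clostridium,Listeria))).
That clade contains 14 terminal taxa: Alnus, Cercopithecus, Clostridium, Fagus, Helarctos, Hylobates, Listeria, Microtus, Mus, Musca, Mustela, Peromyscus, Taxidea, Triturus.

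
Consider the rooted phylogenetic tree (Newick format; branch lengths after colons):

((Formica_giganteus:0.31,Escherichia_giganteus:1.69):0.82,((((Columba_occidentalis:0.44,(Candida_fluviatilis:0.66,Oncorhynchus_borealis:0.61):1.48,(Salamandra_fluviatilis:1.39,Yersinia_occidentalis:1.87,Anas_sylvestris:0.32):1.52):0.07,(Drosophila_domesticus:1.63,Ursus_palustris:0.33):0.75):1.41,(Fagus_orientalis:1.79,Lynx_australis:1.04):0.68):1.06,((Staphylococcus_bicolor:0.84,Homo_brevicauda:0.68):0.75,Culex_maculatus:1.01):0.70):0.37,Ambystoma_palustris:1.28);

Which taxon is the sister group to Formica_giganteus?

Escherichia_giganteus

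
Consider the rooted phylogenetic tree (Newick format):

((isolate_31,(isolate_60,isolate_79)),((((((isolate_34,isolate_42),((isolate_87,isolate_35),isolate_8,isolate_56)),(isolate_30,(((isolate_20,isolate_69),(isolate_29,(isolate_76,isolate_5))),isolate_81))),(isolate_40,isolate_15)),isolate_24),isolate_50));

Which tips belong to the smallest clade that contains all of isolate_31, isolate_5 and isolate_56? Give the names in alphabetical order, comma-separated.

Tracing isolate_31: it sits inside (isolate_31,(isolate_60,isolate_79)).
Tracing isolate_5: it sits inside (isolate_76,isolate_5).
Tracing isolate_56: it sits inside ((isolate_87,isolate_35),isolate_8,isolate_56).
The smallest clade enclosing all 3 is the whole tree (their MRCA is the root), so the answer is all 20 tips in alphabetical order.

isolate_15, isolate_20, isolate_24, isolate_29, isolate_30, isolate_31, isolate_34, isolate_35, isolate_40, isolate_42, isolate_5, isolate_50, isolate_56, isolate_60, isolate_69, isolate_76, isolate_79, isolate_8, isolate_81, isolate_87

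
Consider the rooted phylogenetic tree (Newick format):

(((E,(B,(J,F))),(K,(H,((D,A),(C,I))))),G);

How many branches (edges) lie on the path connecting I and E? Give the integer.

7

The MRCA of I and E is the node subtending ((E,(B,(J,F))),(K,(H,((D,A),(C,I))))).
From I up to that node: 5 branches. From E up to the same node: 2 branches. Total: 5 + 2 = 7.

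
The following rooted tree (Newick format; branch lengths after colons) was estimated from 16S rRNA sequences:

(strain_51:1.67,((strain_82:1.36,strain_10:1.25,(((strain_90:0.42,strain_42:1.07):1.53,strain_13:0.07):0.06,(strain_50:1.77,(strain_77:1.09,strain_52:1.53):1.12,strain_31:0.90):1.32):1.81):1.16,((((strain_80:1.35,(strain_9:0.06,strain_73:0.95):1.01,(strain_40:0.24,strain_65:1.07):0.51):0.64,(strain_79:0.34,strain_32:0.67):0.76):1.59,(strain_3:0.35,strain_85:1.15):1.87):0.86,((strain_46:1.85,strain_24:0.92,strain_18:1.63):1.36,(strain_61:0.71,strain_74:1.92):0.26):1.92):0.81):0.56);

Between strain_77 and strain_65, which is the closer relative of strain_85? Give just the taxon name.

strain_65

The MRCA of strain_85 and strain_65 subtends (((strain_80,(strain_9,strain_73),(strain_40,strain_65)),(strain_79,strain_32)),(strain_3,strain_85)) (9 taxa).
The MRCA of strain_85 and strain_77 subtends ((strain_82,strain_10,(((strain_90,strain_42),strain_13),(strain_50,(strain_77,strain_52),strain_31))),((((strain_80,(strain_9,strain_73),(strain_40,strain_65)),(strain_79,strain_32)),(strain_3,strain_85)),((strain_46,strain_24,strain_18),(strain_61,strain_74)))) (23 taxa).
The first is nested inside the second, so strain_85 shares a more recent common ancestor with strain_65.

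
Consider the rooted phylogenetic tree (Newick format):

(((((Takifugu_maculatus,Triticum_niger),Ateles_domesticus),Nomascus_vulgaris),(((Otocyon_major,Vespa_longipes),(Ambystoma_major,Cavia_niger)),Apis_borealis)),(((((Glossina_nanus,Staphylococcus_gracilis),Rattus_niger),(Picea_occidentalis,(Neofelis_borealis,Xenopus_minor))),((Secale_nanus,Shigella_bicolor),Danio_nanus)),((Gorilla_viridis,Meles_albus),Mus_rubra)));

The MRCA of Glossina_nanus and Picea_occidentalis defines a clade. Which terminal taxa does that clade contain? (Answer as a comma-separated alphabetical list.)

Tracing Glossina_nanus: it sits inside (Glossina_nanus,Staphylococcus_gracilis).
Tracing Picea_occidentalis: it sits inside (Picea_occidentalis,(Neofelis_borealis,Xenopus_minor)).
The smallest clade enclosing both is (((Glossina_nanus,Staphylococcus_gracilis),Rattus_niger),(Picea_occidentalis,(Neofelis_borealis,Xenopus_minor))); the answer is its 6 terminal taxa in alphabetical order.

Glossina_nanus, Neofelis_borealis, Picea_occidentalis, Rattus_niger, Staphylococcus_gracilis, Xenopus_minor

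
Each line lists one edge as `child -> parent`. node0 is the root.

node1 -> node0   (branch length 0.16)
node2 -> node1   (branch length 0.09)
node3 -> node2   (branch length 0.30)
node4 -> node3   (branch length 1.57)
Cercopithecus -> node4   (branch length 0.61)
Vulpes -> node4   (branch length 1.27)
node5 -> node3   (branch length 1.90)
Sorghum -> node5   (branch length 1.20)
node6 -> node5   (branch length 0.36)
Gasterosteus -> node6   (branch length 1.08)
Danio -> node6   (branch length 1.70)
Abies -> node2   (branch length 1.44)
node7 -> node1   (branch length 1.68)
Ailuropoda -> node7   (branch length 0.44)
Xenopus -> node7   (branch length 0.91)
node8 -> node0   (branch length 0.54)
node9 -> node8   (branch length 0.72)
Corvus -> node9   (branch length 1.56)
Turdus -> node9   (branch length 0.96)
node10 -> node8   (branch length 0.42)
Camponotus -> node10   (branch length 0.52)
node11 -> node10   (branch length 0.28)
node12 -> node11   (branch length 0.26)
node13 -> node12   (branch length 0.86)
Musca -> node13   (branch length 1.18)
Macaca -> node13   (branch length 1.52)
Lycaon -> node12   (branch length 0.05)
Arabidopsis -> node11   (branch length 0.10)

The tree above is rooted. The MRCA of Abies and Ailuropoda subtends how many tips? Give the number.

8

The MRCA of Abies and Ailuropoda is the node subtending ((((Cercopithecus,Vulpes),(Sorghum,(Gasterosteus,Danio))),Abies),(Ailuropoda,Xenopus)).
That clade contains 8 terminal taxa: Abies, Ailuropoda, Cercopithecus, Danio, Gasterosteus, Sorghum, Vulpes, Xenopus.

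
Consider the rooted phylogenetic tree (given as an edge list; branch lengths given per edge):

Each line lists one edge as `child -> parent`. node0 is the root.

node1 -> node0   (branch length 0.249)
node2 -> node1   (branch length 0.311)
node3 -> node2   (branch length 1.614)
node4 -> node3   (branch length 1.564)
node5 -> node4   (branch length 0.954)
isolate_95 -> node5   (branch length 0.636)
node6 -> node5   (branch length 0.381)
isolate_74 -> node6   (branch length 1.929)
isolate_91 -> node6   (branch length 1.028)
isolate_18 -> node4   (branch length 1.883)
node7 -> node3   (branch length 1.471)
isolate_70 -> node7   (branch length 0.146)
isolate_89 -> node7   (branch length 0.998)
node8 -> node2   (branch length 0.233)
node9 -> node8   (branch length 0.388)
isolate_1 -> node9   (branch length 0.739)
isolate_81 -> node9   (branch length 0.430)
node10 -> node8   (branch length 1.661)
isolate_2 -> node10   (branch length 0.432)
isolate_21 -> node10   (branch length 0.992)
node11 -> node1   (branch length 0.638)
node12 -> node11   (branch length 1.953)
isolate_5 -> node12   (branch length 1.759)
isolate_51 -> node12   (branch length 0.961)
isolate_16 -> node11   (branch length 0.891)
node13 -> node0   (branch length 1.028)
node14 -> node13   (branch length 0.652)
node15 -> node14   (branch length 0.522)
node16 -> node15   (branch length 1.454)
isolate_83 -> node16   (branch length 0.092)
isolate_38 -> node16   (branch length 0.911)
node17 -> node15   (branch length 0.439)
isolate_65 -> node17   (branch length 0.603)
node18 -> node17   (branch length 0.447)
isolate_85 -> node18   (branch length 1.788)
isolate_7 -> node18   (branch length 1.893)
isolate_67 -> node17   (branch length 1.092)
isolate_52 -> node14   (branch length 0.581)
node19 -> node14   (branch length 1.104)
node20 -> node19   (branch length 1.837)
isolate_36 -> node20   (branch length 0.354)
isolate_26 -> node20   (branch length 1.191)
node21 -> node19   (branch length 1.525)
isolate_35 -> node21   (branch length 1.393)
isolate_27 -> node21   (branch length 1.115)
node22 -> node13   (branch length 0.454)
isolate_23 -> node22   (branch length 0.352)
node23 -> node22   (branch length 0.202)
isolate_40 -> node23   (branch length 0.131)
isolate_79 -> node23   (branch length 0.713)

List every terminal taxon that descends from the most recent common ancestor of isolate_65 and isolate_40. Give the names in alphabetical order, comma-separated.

Tracing isolate_65: it sits inside (isolate_65,(isolate_85,isolate_7),isolate_67).
Tracing isolate_40: it sits inside (isolate_40,isolate_79).
The smallest clade enclosing both is ((((isolate_83,isolate_38),(isolate_65,(isolate_85,isolate_7),isolate_67)),isolate_52,((isolate_36,isolate_26),(isolate_35,isolate_27))),(isolate_23,(isolate_40,isolate_79))); the answer is its 14 terminal taxa in alphabetical order.

isolate_23, isolate_26, isolate_27, isolate_35, isolate_36, isolate_38, isolate_40, isolate_52, isolate_65, isolate_67, isolate_7, isolate_79, isolate_83, isolate_85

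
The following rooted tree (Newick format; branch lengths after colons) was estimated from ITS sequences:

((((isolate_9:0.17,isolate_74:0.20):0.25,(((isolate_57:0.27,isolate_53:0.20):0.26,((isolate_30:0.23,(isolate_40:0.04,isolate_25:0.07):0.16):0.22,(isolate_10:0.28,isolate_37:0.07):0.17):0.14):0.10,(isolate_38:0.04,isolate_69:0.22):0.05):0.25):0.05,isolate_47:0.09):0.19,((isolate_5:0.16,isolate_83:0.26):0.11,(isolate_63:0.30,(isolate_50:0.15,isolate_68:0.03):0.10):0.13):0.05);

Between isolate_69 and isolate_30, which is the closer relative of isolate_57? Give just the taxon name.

isolate_30

The MRCA of isolate_57 and isolate_30 subtends ((isolate_57,isolate_53),((isolate_30,(isolate_40,isolate_25)),(isolate_10,isolate_37))) (7 taxa).
The MRCA of isolate_57 and isolate_69 subtends (((isolate_57,isolate_53),((isolate_30,(isolate_40,isolate_25)),(isolate_10,isolate_37))),(isolate_38,isolate_69)) (9 taxa).
The first is nested inside the second, so isolate_57 shares a more recent common ancestor with isolate_30.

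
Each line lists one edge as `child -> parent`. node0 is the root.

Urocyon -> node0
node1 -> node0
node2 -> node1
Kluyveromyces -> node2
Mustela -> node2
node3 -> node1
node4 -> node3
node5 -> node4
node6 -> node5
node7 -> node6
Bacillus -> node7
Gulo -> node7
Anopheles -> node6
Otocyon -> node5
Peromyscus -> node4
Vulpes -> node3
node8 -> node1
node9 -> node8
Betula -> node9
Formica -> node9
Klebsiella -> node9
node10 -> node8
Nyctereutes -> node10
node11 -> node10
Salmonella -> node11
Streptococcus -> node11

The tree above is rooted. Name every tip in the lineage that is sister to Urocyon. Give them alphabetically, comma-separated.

Urocyon attaches directly to the root of the tree.
The other lineage descending from that same node — the sister group — is ((Kluyveromyces,Mustela),(((((Bacillus,Gulo),Anopheles),Otocyon),Peromyscus),Vulpes),((Betula,Formica,Klebsiella),(Nyctereutes,(Salmonella,Streptococcus)))); its 14 tips in alphabetical order are the answer.

Anopheles, Bacillus, Betula, Formica, Gulo, Klebsiella, Kluyveromyces, Mustela, Nyctereutes, Otocyon, Peromyscus, Salmonella, Streptococcus, Vulpes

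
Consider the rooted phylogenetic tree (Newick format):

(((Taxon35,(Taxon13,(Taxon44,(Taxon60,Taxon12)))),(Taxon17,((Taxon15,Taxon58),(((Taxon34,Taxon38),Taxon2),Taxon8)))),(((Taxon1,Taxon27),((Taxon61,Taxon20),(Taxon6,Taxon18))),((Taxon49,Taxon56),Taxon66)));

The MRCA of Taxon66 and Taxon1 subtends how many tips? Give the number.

The MRCA of Taxon66 and Taxon1 is the node subtending (((Taxon1,Taxon27),((Taxon61,Taxon20),(Taxon6,Taxon18))),((Taxon49,Taxon56),Taxon66)).
That clade contains 9 terminal taxa: Taxon1, Taxon18, Taxon20, Taxon27, Taxon49, Taxon56, Taxon6, Taxon61, Taxon66.

9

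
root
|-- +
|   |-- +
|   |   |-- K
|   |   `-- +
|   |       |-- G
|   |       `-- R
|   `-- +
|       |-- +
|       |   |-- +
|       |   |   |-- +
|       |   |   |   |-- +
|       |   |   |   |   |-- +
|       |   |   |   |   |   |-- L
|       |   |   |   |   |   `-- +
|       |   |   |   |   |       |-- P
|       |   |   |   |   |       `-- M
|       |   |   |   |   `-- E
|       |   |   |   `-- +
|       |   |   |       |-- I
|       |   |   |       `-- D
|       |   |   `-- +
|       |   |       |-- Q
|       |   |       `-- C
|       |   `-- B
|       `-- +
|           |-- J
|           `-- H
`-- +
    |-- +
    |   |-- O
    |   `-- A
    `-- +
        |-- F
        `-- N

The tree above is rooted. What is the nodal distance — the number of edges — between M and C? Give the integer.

7

The MRCA of M and C is the node subtending ((((L,(P,M)),E),(I,D)),(Q,C)).
From M up to that node: 5 branches. From C up to the same node: 2 branches. Total: 5 + 2 = 7.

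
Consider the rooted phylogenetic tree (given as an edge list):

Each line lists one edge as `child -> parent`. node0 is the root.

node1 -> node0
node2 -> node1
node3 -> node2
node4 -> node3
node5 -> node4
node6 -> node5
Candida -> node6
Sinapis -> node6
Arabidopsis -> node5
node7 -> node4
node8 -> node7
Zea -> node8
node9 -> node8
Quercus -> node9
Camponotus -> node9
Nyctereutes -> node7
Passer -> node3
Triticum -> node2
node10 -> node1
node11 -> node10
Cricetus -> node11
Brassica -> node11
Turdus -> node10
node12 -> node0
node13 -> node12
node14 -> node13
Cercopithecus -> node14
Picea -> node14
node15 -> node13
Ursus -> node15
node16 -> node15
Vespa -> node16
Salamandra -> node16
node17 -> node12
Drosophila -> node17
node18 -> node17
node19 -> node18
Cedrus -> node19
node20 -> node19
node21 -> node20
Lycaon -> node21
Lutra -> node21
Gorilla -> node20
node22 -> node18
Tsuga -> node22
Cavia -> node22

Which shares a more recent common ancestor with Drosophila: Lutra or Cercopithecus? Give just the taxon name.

The MRCA of Drosophila and Lutra subtends (Drosophila,((Cedrus,((Lycaon,Lutra),Gorilla)),(Tsuga,Cavia))) (7 taxa).
The MRCA of Drosophila and Cercopithecus subtends (((Cercopithecus,Picea),(Ursus,(Vespa,Salamandra))),(Drosophila,((Cedrus,((Lycaon,Lutra),Gorilla)),(Tsuga,Cavia)))) (12 taxa).
The first is nested inside the second, so Drosophila shares a more recent common ancestor with Lutra.

Lutra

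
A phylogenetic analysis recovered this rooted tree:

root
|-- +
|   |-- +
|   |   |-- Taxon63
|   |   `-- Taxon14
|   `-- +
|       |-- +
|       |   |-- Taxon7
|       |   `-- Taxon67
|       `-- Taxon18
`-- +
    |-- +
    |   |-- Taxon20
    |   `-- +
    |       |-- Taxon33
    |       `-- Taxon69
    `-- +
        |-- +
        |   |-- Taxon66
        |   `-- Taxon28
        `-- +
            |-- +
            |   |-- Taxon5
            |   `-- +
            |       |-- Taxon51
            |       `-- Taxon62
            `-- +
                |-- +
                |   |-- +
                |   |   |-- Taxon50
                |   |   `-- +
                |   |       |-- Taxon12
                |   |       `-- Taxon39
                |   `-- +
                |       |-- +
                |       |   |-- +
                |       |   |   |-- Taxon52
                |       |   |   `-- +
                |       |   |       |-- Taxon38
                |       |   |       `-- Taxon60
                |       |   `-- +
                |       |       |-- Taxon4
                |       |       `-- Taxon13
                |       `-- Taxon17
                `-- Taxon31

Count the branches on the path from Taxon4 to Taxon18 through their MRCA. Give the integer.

12

The MRCA of Taxon4 and Taxon18 is the root of the tree.
From Taxon4 up to that node: 9 branches. From Taxon18 up to the same node: 3 branches. Total: 9 + 3 = 12.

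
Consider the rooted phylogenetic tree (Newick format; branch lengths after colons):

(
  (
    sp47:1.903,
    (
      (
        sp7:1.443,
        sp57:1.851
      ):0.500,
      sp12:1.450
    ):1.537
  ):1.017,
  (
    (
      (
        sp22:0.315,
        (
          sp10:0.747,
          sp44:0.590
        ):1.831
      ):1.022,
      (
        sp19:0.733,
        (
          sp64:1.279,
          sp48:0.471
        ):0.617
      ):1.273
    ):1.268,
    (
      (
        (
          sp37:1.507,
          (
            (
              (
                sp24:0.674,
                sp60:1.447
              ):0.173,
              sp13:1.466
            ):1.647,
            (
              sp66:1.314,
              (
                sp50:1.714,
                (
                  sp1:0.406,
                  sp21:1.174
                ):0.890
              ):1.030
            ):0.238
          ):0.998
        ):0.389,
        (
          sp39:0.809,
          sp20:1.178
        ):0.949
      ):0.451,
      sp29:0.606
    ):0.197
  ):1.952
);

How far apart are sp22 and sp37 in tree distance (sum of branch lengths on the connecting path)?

The path runs sp22 → … → MRCA → … → sp37; the MRCA is the node subtending (((sp22,(sp10,sp44)),(sp19,(sp64,sp48))),(((sp37,(((sp24,sp60),sp13),(sp66,(sp50,(sp1,sp21))))),(sp39,sp20)),sp29)).
Branch lengths along that path: 0.315 + 1.022 + 1.268 + 0.197 + 0.451 + 0.389 + 1.507 = 5.149.

5.149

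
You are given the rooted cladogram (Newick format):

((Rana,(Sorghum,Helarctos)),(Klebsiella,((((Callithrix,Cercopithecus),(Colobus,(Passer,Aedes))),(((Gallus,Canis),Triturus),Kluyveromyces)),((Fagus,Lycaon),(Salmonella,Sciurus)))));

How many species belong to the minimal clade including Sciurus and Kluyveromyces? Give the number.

13

The MRCA of Sciurus and Kluyveromyces is the node subtending ((((Callithrix,Cercopithecus),(Colobus,(Passer,Aedes))),(((Gallus,Canis),Triturus),Kluyveromyces)),((Fagus,Lycaon),(Salmonella,Sciurus))).
That clade contains 13 terminal taxa: Aedes, Callithrix, Canis, Cercopithecus, Colobus, Fagus, Gallus, Kluyveromyces, Lycaon, Passer, Salmonella, Sciurus, Triturus.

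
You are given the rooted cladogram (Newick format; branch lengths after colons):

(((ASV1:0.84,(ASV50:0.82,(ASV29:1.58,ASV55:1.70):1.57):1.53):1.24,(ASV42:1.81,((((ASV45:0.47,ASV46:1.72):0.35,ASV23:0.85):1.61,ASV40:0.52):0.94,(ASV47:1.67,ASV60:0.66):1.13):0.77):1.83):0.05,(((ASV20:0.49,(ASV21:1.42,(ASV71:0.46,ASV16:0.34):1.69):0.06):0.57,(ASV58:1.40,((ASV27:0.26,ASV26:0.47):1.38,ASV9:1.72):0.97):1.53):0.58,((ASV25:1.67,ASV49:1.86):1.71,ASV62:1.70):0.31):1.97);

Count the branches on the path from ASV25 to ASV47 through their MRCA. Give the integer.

9

The MRCA of ASV25 and ASV47 is the root of the tree.
From ASV25 up to that node: 4 branches. From ASV47 up to the same node: 5 branches. Total: 4 + 5 = 9.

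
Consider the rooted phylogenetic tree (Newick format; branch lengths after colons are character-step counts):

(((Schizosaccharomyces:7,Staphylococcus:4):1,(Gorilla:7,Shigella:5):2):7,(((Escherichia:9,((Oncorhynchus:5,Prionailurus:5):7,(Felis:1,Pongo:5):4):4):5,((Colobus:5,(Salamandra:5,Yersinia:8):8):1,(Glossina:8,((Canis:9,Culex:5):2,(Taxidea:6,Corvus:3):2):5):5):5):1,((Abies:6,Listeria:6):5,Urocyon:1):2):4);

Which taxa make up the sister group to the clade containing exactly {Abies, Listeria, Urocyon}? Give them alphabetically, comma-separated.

The clade containing exactly {Abies, Listeria, Urocyon} attaches to the tree at the node subtending (((Escherichia,((Oncorhynchus,Prionailurus),(Felis,Pongo))),((Colobus,(Salamandra,Yersinia)),(Glossina,((Canis,Culex),(Taxidea,Corvus))))),((Abies,Listeria),Urocyon)).
The other lineage descending from that same node — the sister group — is ((Escherichia,((Oncorhynchus,Prionailurus),(Felis,Pongo))),((Colobus,(Salamandra,Yersinia)),(Glossina,((Canis,Culex),(Taxidea,Corvus))))); its 13 tips in alphabetical order are the answer.

Canis, Colobus, Corvus, Culex, Escherichia, Felis, Glossina, Oncorhynchus, Pongo, Prionailurus, Salamandra, Taxidea, Yersinia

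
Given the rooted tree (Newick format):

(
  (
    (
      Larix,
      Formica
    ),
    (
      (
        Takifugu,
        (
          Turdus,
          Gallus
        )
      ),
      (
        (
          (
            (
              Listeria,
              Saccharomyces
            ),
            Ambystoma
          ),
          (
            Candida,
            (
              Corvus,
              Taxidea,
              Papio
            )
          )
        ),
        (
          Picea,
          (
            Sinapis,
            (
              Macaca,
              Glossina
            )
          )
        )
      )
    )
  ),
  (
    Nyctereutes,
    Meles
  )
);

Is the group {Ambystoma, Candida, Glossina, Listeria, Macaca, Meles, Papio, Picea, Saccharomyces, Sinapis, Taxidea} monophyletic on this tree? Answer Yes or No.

No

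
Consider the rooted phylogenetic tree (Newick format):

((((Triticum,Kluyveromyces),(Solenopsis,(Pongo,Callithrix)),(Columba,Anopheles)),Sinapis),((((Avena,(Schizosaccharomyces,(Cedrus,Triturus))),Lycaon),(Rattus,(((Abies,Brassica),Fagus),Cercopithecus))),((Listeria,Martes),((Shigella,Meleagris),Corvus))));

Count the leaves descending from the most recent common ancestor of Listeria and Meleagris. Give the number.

The MRCA of Listeria and Meleagris is the node subtending ((Listeria,Martes),((Shigella,Meleagris),Corvus)).
That clade contains 5 terminal taxa: Corvus, Listeria, Martes, Meleagris, Shigella.

5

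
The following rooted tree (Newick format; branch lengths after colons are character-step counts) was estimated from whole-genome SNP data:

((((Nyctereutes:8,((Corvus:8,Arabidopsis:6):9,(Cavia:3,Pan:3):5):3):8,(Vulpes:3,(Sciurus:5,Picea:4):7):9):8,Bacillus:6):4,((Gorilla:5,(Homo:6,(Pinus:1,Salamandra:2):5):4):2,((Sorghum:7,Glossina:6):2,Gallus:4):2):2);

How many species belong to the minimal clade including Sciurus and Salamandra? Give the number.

16

The MRCA of Sciurus and Salamandra is the root, so the clade is the entire tree.
That clade contains 16 terminal taxa: Arabidopsis, Bacillus, Cavia, Corvus, Gallus, Glossina, Gorilla, Homo, Nyctereutes, Pan, Picea, Pinus, Salamandra, Sciurus, Sorghum, Vulpes.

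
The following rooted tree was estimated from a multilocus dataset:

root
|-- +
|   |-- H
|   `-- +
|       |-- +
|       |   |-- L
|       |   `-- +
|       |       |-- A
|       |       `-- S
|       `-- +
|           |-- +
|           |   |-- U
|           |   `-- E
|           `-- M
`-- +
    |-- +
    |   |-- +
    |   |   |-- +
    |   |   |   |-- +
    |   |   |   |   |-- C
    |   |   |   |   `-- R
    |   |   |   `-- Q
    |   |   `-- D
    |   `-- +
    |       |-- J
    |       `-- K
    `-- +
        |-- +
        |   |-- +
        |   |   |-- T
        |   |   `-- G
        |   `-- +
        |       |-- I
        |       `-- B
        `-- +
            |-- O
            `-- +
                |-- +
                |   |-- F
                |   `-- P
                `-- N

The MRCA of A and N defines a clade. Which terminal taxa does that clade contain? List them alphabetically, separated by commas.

A, B, C, D, E, F, G, H, I, J, K, L, M, N, O, P, Q, R, S, T, U

Tracing A: it sits inside (A,S).
Tracing N: it sits inside ((F,P),N).
The smallest clade enclosing both is the whole tree (their MRCA is the root), so the answer is all 21 tips in alphabetical order.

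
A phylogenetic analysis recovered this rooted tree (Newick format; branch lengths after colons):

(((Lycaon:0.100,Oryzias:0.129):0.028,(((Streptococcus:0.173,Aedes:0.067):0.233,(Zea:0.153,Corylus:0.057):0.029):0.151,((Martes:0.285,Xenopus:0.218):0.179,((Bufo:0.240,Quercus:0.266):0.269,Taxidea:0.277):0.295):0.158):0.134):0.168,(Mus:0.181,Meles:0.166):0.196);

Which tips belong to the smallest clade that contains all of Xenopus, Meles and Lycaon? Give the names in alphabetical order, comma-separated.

Aedes, Bufo, Corylus, Lycaon, Martes, Meles, Mus, Oryzias, Quercus, Streptococcus, Taxidea, Xenopus, Zea

Tracing Xenopus: it sits inside (Martes,Xenopus).
Tracing Meles: it sits inside (Mus,Meles).
Tracing Lycaon: it sits inside (Lycaon,Oryzias).
The smallest clade enclosing all 3 is the whole tree (their MRCA is the root), so the answer is all 13 tips in alphabetical order.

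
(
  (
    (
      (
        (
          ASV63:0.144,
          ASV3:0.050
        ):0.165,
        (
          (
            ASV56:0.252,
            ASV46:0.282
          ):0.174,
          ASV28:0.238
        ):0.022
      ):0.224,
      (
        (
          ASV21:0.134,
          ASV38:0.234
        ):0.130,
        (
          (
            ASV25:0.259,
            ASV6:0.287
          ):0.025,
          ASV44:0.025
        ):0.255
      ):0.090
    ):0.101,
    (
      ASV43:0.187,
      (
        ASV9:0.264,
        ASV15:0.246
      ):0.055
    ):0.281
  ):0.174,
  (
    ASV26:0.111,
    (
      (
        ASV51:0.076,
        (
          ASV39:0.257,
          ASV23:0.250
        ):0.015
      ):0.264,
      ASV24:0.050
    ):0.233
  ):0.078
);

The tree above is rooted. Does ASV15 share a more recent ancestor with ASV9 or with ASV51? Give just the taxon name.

The MRCA of ASV15 and ASV9 subtends (ASV9,ASV15) (2 taxa).
The MRCA of ASV15 and ASV51 is the root, subtending the entire tree (18 taxa).
The first is nested inside the second, so ASV15 shares a more recent common ancestor with ASV9.

ASV9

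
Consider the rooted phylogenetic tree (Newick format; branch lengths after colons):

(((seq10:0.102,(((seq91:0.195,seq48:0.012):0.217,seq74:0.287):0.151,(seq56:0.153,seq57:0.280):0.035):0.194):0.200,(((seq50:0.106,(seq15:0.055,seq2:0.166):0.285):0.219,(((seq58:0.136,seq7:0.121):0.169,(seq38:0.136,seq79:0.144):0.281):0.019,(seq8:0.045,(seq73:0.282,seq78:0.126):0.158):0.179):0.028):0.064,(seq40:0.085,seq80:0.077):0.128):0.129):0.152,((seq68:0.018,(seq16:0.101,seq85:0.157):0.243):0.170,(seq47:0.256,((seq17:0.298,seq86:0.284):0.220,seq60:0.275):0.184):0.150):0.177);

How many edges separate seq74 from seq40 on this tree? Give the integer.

The MRCA of seq74 and seq40 is the node subtending ((seq10,(((seq91,seq48),seq74),(seq56,seq57))),(((seq50,(seq15,seq2)),(((seq58,seq7),(seq38,seq79)),(seq8,(seq73,seq78)))),(seq40,seq80))).
From seq74 up to that node: 4 branches. From seq40 up to the same node: 3 branches. Total: 4 + 3 = 7.

7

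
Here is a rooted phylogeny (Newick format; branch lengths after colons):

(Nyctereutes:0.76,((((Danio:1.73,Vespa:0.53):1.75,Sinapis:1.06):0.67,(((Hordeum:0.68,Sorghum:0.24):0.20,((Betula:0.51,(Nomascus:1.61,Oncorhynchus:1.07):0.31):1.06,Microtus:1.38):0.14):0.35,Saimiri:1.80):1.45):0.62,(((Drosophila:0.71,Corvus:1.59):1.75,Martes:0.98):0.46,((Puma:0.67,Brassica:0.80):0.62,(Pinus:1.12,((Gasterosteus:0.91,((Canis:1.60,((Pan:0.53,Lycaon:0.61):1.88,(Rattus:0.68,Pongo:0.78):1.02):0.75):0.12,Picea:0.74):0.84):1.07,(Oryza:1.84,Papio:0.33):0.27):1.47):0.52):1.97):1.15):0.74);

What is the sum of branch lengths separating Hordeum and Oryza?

The path runs Hordeum → … → MRCA → … → Oryza; the MRCA is the node subtending ((((Danio,Vespa),Sinapis),(((Hordeum,Sorghum),((Betula,(Nomascus,Oncorhynchus)),Microtus)),Saimiri)),(((Drosophila,Corvus),Martes),((Puma,Brassica),(Pinus,((Gasterosteus,((Canis,((Pan,Lycaon),(Rattus,Pongo))),Picea)),(Oryza,Papio)))))).
Branch lengths along that path: 0.68 + 0.20 + 0.35 + 1.45 + 0.62 + 1.15 + 1.97 + 0.52 + 1.47 + 0.27 + 1.84 = 10.52.

10.52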